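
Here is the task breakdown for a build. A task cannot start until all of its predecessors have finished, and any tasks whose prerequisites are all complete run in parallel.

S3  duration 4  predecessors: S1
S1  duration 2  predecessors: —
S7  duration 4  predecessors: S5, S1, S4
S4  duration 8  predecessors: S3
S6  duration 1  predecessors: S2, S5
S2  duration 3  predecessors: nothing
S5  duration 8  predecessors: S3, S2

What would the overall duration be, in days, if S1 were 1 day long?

Critical path before the change: S1→S3→S4→S7 = 2+4+8+4 = 18 giving 18 days.
S1 lies on that path, so at 1 day the path becomes 17 days.
That remains the longest chain; total 17 days.

17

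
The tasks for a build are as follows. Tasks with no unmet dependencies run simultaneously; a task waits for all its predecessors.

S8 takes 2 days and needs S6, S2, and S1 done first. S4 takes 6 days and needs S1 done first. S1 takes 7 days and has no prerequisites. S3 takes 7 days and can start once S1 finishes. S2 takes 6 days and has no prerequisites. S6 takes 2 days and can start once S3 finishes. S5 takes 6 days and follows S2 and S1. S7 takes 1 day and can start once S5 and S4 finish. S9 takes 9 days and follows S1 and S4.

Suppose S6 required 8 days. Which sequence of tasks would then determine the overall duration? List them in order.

The binding path is S1→S4→S9 = 7+6+9 = 22; finish at 22 days.
S6 is off the critical path — its longest chain is 18 days, giving 4 of slack.
Now S1→S3→S6→S8 = 7+7+8+2 = 24 is longest, so the finish becomes 24 days.

S1, S3, S6, S8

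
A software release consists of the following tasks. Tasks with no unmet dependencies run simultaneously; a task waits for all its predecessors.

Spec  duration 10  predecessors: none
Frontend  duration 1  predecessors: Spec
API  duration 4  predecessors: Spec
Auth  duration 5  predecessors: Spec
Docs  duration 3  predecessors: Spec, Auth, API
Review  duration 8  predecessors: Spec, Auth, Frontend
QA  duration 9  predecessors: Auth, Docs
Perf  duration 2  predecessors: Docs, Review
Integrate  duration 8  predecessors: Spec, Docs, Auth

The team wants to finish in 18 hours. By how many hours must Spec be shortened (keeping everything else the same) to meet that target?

Current finish: 27 hours; target: 18.
Spec is on every critical path, so each hour cut from Spec cuts the finish by one (this holds down to a finish of 18).
Need 27 − 18 = 9 hours off Spec → Spec becomes 1 hour, finish becomes 18.

9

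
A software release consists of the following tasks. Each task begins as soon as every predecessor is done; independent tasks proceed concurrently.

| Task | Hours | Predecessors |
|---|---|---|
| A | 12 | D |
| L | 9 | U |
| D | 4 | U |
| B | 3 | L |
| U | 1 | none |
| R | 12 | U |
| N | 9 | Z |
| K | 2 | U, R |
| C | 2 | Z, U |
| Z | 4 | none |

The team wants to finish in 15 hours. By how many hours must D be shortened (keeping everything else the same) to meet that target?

Current finish: 17 hours; target: 15.
D is on every critical path, so each hour cut from D cuts the finish by one (this holds down to a finish of 15).
Need 17 − 15 = 2 hours off D → D becomes 2 hours, finish becomes 15.

2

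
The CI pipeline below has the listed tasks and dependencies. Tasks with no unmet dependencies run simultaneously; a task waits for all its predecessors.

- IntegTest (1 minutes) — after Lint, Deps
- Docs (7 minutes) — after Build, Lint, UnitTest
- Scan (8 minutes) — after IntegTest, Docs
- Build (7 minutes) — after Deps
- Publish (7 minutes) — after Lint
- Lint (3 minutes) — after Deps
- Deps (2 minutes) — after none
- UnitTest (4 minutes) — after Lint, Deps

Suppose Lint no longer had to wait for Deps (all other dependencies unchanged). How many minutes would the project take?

Before: longest chain Deps→Lint→UnitTest→Docs→Scan = 2+3+4+7+8 = 24, finish 24.
Without Deps→Lint, Lint's earliest start moves from 2 to 0.
After: Deps→Build→Docs→Scan = 2+7+7+8 = 24 → 24 minutes.

24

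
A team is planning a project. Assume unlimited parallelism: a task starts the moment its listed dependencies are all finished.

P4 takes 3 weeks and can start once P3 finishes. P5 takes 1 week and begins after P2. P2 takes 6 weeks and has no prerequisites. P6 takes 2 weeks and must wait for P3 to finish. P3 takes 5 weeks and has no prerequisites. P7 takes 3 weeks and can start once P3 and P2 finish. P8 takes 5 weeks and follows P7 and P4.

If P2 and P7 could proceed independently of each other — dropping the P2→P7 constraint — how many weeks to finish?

13

With the dependency in place, P2→P7→P8 = 6+3+5 = 14 sets the finish at 14 weeks.
Without P2→P7, P7's earliest start moves from 6 to 5.
The longest chain is now P3→P4→P8 = 5+3+5 = 13, so the schedule takes 13 weeks.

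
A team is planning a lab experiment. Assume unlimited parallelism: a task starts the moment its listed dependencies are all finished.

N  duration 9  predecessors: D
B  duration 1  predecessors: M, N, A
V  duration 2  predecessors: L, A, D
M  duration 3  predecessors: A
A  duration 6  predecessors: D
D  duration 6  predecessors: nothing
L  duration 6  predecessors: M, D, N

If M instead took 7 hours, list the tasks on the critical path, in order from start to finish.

D, A, M, L, V

Baseline: D→A→M→L→V = 6+6+3+6+2 = 23 → 23 hours.
M lies on that path, so at 7 hours the path becomes 27 hours.
No other chain overtakes it, so the finish is 27 hours.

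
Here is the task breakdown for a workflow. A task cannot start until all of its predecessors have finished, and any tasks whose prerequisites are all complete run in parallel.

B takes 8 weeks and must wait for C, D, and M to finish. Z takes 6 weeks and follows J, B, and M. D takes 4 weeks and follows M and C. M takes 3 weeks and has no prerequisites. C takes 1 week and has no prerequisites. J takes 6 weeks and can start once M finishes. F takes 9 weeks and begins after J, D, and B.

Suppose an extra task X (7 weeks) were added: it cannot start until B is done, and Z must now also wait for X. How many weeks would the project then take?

28

Originally the project takes 24 weeks.
With X inserted, Z now waits for max(J, B, M, X).
New critical path: M→D→B→X→Z = 3+4+8+7+6 = 28 ⇒ 28 weeks.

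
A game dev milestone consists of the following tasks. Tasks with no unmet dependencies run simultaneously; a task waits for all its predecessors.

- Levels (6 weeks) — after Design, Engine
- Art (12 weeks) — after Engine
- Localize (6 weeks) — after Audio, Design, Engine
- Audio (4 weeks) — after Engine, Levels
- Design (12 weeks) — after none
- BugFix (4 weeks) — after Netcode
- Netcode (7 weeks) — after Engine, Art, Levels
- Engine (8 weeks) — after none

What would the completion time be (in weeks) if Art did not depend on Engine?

29

Before: longest chain Engine→Art→Netcode→BugFix = 8+12+7+4 = 31, finish 31.
Without Engine→Art, Art's earliest start moves from 8 to 0.
After: Design→Levels→Netcode→BugFix = 12+6+7+4 = 29 → 29 weeks.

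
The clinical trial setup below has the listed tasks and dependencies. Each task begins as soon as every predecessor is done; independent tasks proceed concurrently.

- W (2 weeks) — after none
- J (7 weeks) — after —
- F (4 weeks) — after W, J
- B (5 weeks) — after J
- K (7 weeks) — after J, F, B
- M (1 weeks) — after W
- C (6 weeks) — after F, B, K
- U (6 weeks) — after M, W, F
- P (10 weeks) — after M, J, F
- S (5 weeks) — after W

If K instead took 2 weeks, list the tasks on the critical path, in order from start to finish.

The binding path is J→B→K→C = 7+5+7+6 = 25; finish at 25 weeks.
K is on the critical path; changing it to 2 makes that path 20 weeks.
The binding chain switches to J→F→P = 7+4+10 = 21; finish 21 weeks.

J, F, P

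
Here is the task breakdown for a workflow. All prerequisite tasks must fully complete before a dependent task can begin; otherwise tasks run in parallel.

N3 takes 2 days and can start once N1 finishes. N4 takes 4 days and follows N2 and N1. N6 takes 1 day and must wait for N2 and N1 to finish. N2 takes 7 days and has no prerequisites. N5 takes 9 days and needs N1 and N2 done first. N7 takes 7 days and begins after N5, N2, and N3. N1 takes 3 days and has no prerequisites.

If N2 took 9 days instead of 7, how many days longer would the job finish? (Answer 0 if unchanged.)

2

Critical path before the change: N2→N5→N7 = 7+9+7 = 23 giving 23 days.
N2 lies on that path, so at 9 days the path becomes 25 days.
The critical path is still N2→N5→N7; finish is now 25 days.
Change in finish: 25 − 23 = +2 days.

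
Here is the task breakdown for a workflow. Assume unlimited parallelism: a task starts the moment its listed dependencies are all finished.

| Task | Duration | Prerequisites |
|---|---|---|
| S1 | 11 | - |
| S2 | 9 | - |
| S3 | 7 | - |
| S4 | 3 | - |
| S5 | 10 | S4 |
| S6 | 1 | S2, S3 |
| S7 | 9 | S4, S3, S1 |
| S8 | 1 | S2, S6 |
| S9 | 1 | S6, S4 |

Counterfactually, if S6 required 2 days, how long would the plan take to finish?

20

As given, the longest chain is S1→S7 = 11+9 = 20, so the finish is 20 days.
The longest path through S6 is only 11 days, so S6 has float 9.
No other chain overtakes it, so the finish is 20 days.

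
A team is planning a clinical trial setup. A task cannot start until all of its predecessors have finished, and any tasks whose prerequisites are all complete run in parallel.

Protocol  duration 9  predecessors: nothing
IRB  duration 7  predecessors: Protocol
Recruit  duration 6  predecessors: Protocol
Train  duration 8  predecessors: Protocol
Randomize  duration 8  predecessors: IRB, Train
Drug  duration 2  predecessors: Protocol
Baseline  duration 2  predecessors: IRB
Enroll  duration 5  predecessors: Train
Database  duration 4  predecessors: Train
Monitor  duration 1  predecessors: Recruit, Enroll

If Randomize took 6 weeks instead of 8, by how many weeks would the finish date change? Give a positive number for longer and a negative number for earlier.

-2

Actual critical path: Protocol→Train→Randomize = 9+8+8 = 25 ⇒ 25 weeks.
Randomize lies on that path, so at 6 weeks the path becomes 23 weeks.
The critical path is still Protocol→Train→Randomize; finish is now 23 weeks.
Change in finish: 23 − 25 = -2 weeks.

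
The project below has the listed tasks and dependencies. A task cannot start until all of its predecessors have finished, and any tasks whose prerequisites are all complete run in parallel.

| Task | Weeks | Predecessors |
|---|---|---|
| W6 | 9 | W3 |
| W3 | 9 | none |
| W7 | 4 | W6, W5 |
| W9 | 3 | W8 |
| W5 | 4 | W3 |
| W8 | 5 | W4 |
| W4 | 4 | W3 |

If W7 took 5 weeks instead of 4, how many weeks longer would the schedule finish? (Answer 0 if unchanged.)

1

As given, the longest chain is W3→W6→W7 = 9+9+4 = 22, so the finish is 22 weeks.
W7 is on the critical path; changing it to 5 makes that path 23 weeks.
The critical path is still W3→W6→W7; finish is now 23 weeks.
Change in finish: 23 − 22 = +1 weeks.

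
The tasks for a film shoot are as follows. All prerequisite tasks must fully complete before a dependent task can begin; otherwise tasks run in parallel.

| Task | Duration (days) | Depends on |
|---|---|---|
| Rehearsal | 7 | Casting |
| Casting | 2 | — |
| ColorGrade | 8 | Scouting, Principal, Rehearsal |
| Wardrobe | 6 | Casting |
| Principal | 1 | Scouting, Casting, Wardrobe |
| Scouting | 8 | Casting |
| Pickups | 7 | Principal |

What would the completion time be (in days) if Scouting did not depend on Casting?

17

Before: longest chain Casting→Scouting→Principal→ColorGrade = 2+8+1+8 = 19, finish 19.
Without Casting→Scouting, Scouting's earliest start moves from 2 to 0.
The longest chain is now Casting→Wardrobe→Principal→ColorGrade = 2+6+1+8 = 17, so the project takes 17 days.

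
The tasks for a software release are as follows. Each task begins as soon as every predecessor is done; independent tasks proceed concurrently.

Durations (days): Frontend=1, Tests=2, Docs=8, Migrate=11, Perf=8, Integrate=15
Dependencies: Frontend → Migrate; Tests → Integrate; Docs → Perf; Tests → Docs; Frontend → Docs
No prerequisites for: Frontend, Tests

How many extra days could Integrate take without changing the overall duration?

Tests→Docs→Perf = 2+8+8 = 18 sets the makespan at 18 days.
The longest chain containing Integrate totals 17 days.
Float = 18 − 17 = 1.

1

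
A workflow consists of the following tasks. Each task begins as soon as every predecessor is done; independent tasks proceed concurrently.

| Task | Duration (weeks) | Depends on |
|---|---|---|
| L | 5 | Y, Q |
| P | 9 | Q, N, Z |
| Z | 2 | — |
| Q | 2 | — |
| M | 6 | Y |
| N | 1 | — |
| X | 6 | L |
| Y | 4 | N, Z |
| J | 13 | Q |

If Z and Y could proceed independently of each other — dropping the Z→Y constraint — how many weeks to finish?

16

Before: longest chain Z→Y→L→X = 2+4+5+6 = 17, finish 17.
Without Z→Y, Y's earliest start moves from 2 to 1.
After: N→Y→L→X = 1+4+5+6 = 16 → 16 weeks.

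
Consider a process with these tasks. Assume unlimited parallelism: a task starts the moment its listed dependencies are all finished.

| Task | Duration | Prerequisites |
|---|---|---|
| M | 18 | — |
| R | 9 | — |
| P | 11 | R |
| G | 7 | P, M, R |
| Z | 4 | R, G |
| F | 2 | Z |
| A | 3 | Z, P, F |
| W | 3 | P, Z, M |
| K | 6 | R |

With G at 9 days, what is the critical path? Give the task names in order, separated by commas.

Critical path before the change: R→P→G→Z→F→A = 9+11+7+4+2+3 = 36 giving 36 days.
G lies on that path, so at 9 days the path becomes 38 days.
The critical path is still R→P→G→Z→F→A; finish is now 38 days.

R, P, G, Z, F, A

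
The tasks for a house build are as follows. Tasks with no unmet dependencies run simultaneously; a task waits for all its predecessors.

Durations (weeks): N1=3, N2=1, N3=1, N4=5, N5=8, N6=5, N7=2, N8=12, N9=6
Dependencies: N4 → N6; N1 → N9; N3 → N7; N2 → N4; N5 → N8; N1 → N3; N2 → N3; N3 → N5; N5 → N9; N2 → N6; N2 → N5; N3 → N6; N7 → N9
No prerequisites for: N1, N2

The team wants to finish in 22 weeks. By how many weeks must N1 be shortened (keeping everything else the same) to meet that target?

Current finish: 24 weeks; target: 22.
N1 is on every critical path, so each week cut from N1 cuts the finish by one (this holds down to a finish of 22).
Need 24 − 22 = 2 weeks off N1 → N1 becomes 1 week, finish becomes 22.

2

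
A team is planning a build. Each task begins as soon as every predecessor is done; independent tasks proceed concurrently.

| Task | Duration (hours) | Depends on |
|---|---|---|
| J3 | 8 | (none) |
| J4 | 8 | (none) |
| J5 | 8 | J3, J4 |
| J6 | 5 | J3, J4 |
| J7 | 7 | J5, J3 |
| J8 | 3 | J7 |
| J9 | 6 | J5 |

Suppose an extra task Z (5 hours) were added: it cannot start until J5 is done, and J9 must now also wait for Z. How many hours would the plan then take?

27

Originally the plan takes 26 hours.
With Z inserted, J9 now waits for max(J5, Z).
New critical path: J3→J5→Z→J9 = 8+8+5+6 = 27 ⇒ 27 hours.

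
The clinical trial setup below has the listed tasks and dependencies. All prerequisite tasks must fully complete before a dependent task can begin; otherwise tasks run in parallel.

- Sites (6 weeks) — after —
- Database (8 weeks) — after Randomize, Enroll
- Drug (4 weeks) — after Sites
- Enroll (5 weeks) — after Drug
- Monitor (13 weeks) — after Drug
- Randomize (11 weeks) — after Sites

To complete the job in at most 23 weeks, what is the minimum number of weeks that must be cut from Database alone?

Current finish: 25 weeks; target: 23.
Database is on every critical path, so each week cut from Database cuts the finish by one (this holds down to a finish of 23).
Need 25 − 23 = 2 weeks off Database → Database becomes 6 weeks, finish becomes 23.

2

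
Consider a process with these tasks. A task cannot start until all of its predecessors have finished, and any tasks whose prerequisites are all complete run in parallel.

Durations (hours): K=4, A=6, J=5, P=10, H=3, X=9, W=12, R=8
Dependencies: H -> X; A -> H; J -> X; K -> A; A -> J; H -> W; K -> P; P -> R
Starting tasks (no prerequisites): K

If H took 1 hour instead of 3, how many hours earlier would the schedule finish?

1

Critical path before the change: K→A→H→W = 4+6+3+12 = 25 giving 25 hours.
Since H is critical, the -2 change carries straight to that chain (now 23 hours).
Now K→A→J→X = 4+6+5+9 = 24 is longest, so the finish becomes 24 hours.
Change in finish: 24 − 25 = -1 hours.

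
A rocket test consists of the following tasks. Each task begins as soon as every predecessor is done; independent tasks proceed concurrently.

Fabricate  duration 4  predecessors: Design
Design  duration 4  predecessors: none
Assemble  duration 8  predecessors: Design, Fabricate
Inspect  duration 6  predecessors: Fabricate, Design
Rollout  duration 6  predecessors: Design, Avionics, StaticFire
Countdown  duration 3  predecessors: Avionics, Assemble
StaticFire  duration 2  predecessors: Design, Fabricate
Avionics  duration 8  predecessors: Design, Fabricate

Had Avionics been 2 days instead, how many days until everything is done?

19

Critical path before the change: Design→Fabricate→Avionics→Rollout = 4+4+8+6 = 22 giving 22 days.
Avionics lies on that path, so at 2 days the path becomes 16 days.
New critical path: Design→Fabricate→Assemble→Countdown = 4+4+8+3 = 19 ⇒ 19 days.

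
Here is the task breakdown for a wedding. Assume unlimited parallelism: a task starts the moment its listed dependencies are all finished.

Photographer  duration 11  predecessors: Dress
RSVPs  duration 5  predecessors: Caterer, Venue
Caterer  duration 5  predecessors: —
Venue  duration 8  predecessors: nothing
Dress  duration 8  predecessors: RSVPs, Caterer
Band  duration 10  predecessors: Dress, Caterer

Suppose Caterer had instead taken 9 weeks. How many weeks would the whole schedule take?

33

As given, the longest chain is Venue→RSVPs→Dress→Photographer = 8+5+8+11 = 32, so the finish is 32 weeks.
Caterer is off the critical path — its longest chain is 29 weeks, giving 3 of slack.
The binding chain switches to Caterer→RSVPs→Dress→Photographer = 9+5+8+11 = 33; finish 33 weeks.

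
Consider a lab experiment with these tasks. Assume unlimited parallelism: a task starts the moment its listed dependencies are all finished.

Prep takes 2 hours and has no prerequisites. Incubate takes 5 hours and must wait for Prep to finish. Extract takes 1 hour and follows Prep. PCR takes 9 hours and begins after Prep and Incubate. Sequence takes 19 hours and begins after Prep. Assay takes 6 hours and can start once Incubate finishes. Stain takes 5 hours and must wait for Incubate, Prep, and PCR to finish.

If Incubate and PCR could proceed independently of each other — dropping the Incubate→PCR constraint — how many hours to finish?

21

Before: longest chain Prep→Incubate→PCR→Stain = 2+5+9+5 = 21, finish 21.
Without Incubate→PCR, PCR's earliest start moves from 7 to 2.
After: Prep→Sequence = 2+19 = 21 → 21 hours.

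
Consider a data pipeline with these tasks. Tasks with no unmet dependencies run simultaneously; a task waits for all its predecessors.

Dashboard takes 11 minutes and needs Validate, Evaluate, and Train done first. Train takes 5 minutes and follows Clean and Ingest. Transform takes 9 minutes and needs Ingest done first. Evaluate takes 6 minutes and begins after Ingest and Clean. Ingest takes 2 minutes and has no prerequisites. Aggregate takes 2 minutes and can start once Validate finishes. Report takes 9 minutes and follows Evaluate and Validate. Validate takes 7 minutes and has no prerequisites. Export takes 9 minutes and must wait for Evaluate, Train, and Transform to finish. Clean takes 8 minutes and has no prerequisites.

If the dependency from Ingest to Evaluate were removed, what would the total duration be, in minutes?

Original critical path: Clean→Evaluate→Dashboard = 8+6+11 = 25 ⇒ 25 minutes.
Dropping Ingest→Evaluate doesn't change Evaluate's earliest start (8); another predecessor still binds.
After: Clean→Evaluate→Dashboard = 8+6+11 = 25 → 25 minutes.

25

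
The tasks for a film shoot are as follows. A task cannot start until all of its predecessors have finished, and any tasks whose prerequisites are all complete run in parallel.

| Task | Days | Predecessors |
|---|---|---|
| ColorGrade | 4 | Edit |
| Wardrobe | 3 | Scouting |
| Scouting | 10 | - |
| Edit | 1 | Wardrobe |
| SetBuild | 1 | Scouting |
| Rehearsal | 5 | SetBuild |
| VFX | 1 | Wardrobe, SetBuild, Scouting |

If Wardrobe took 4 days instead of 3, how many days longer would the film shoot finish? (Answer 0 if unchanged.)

1

Actual critical path: Scouting→Wardrobe→Edit→ColorGrade = 10+3+1+4 = 18 ⇒ 18 days.
Wardrobe lies on that path, so at 4 days the path becomes 19 days.
No other chain overtakes it, so the finish is 19 days.
Change in finish: 19 − 18 = +1 days.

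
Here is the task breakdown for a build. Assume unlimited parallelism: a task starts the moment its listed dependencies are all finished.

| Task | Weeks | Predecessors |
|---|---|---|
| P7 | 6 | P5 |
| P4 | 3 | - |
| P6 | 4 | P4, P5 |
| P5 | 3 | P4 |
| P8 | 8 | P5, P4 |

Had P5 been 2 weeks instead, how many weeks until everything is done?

13

Baseline: P4→P5→P8 = 3+3+8 = 14 → 14 weeks.
P5 is on the critical path; changing it to 2 makes that path 13 weeks.
That remains the longest chain; total 13 weeks.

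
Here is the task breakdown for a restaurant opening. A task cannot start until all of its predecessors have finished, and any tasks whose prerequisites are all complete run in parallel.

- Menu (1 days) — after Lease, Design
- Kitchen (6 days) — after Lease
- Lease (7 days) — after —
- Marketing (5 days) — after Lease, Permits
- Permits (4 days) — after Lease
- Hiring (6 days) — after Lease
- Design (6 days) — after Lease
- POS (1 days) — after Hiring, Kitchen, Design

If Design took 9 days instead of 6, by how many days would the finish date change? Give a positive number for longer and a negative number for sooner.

The binding path is Lease→Permits→Marketing = 7+4+5 = 16; finish at 16 days.
Design has 2 days of float (longest path through it is 14).
The binding chain switches to Lease→Design→Menu = 7+9+1 = 17; finish 17 days.
Change in finish: 17 − 16 = +1 days.

1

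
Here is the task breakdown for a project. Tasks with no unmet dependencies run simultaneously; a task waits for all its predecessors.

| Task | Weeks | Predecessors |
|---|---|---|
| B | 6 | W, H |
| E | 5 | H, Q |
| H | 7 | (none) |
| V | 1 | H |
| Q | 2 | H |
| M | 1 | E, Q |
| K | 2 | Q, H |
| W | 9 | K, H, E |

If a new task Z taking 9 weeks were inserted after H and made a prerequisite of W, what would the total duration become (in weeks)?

Originally the job takes 29 weeks.
With Z inserted, W now waits for max(K, H, E, Z).
New critical path: H→Z→W→B = 7+9+9+6 = 31 ⇒ 31 weeks.

31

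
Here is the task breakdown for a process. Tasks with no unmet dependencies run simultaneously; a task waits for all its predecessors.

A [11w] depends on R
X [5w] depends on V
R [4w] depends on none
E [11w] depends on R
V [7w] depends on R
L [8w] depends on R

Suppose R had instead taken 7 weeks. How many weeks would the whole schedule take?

19

Baseline: R→V→X = 4+7+5 = 16 → 16 weeks.
R lies on that path, so at 7 weeks the path becomes 19 weeks.
No other chain overtakes it, so the finish is 19 weeks.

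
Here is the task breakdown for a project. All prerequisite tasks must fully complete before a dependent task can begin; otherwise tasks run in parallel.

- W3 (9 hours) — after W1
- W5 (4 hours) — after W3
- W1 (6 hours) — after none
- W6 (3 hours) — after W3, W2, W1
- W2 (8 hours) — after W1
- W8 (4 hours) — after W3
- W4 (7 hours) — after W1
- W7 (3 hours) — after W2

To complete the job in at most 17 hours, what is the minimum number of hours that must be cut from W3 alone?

Current finish: 19 hours; target: 17.
W3 is on every critical path, so each hour cut from W3 cuts the finish by one (this holds down to a finish of 17).
Need 19 − 17 = 2 hours off W3 → W3 becomes 7 hours, finish becomes 17.

2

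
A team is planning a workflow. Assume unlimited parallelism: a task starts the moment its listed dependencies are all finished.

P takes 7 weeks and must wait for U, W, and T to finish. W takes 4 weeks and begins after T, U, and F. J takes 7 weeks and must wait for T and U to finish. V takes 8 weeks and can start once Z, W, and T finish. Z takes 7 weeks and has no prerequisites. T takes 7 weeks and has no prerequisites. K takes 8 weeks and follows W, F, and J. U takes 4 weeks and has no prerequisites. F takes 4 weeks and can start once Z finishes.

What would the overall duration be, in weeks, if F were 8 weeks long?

27

As given, the longest chain is Z→F→W→K = 7+4+4+8 = 23, so the finish is 23 weeks.
Since F is critical, the +4 change carries straight to that chain (now 27 weeks).
That remains the longest chain; total 27 weeks.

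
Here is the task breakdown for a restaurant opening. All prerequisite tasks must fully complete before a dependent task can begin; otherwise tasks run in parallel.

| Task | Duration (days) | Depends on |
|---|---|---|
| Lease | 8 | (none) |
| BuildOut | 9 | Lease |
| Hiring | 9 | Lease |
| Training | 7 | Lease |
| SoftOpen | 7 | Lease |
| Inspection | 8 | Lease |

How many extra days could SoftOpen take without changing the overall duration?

Lease→BuildOut = 8+9 = 17 sets the makespan at 17 days.
SoftOpen finishes as early as 15 and must finish by 17.
Float = 17 − 15 = 2.

2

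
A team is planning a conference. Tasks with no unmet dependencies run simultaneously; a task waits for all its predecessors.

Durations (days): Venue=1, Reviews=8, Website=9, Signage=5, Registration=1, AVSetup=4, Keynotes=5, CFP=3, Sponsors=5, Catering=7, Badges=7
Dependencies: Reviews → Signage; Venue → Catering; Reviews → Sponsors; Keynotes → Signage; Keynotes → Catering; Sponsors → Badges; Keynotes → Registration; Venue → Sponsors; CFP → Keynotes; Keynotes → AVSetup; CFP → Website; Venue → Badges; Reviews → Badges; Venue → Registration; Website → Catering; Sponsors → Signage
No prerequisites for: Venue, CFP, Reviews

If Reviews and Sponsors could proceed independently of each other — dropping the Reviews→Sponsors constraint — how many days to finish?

19

With the dependency in place, Reviews→Sponsors→Badges = 8+5+7 = 20 sets the finish at 20 days.
Without Reviews→Sponsors, Sponsors's earliest start moves from 8 to 1.
New critical path: CFP→Website→Catering = 3+9+7 = 19 ⇒ 19 days.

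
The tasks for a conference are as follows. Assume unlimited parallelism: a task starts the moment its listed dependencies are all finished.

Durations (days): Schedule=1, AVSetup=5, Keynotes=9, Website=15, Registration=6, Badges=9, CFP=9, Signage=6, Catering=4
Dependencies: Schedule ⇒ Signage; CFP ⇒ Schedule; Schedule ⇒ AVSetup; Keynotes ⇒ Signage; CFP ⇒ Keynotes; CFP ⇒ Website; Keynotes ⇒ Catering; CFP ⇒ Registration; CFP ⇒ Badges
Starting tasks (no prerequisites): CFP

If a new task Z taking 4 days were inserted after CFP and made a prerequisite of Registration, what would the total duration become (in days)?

Originally the conference takes 24 days.
With Z inserted, Registration now waits for max(CFP, Z).
New critical path: CFP→Keynotes→Signage = 9+9+6 = 24 ⇒ 24 days.

24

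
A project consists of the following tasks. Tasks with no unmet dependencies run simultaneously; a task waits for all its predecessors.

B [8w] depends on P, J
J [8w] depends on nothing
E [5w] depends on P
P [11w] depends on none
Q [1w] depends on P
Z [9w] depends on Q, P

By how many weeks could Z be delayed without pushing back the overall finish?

P→Q→Z = 11+1+9 = 21 sets the makespan at 21 weeks.
The longest chain containing Z totals 21 weeks.
So Z can slip 21 − 21 = 0 weeks.

0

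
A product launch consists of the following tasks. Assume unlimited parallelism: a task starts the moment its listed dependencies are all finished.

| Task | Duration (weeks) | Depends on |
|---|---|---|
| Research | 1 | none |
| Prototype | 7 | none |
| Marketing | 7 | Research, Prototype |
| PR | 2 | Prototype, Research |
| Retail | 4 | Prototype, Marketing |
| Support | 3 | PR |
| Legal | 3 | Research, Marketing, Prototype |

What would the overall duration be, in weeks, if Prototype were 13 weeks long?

24

Critical path before the change: Prototype→Marketing→Retail = 7+7+4 = 18 giving 18 weeks.
Since Prototype is critical, the +6 change carries straight to that chain (now 24 weeks).
The critical path is still Prototype→Marketing→Retail; finish is now 24 weeks.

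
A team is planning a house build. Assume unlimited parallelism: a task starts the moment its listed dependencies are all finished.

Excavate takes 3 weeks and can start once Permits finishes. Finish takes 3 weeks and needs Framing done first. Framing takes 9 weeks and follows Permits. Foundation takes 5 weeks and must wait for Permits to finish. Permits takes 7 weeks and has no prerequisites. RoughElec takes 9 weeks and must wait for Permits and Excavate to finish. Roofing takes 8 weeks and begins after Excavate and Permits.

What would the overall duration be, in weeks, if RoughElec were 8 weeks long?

Baseline: Permits→Excavate→RoughElec = 7+3+9 = 19 → 19 weeks.
RoughElec lies on that path, so at 8 weeks the path becomes 18 weeks.
The binding chain switches to Permits→Framing→Finish = 7+9+3 = 19; finish 19 weeks.

19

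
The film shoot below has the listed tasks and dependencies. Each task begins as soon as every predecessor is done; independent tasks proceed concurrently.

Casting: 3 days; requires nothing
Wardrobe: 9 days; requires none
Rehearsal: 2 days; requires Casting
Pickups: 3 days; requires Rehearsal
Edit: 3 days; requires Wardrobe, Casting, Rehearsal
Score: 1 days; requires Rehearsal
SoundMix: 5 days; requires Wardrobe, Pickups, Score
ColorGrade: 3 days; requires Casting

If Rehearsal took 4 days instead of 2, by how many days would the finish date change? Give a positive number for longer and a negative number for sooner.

1

Baseline: Wardrobe→SoundMix = 9+5 = 14 → 14 days.
Rehearsal is off the critical path — its longest chain is 13 days, giving 1 of slack.
New critical path: Casting→Rehearsal→Pickups→SoundMix = 3+4+3+5 = 15 ⇒ 15 days.
Change in finish: 15 − 14 = +1 days.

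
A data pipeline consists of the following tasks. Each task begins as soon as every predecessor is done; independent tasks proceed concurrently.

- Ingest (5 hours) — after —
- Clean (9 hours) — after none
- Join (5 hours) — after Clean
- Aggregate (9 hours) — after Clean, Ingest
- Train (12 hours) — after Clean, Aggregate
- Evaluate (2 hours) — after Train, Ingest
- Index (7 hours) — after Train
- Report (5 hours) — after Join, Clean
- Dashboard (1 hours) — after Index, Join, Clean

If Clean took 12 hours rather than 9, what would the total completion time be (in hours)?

Critical path before the change: Clean→Aggregate→Train→Index→Dashboard = 9+9+12+7+1 = 38 giving 38 hours.
Since Clean is critical, the +3 change carries straight to that chain (now 41 hours).
That remains the longest chain; total 41 hours.

41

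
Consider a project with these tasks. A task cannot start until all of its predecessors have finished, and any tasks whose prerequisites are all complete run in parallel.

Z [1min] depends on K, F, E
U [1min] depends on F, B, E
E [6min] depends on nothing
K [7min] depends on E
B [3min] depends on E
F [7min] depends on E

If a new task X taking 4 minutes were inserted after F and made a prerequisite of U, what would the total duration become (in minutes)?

Originally the schedule takes 14 minutes.
With X inserted, U now waits for max(F, B, E, X).
New critical path: E→F→X→U = 6+7+4+1 = 18 ⇒ 18 minutes.

18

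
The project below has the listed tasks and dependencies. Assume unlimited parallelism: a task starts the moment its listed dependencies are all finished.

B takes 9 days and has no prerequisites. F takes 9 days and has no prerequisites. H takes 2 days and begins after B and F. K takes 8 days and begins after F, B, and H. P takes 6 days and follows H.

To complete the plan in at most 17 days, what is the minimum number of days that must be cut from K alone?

Current finish: 19 days; target: 17.
K is on every critical path, so each day cut from K cuts the finish by one (this holds down to a finish of 17).
Need 19 − 17 = 2 days off K → K becomes 6 days, finish becomes 17.

2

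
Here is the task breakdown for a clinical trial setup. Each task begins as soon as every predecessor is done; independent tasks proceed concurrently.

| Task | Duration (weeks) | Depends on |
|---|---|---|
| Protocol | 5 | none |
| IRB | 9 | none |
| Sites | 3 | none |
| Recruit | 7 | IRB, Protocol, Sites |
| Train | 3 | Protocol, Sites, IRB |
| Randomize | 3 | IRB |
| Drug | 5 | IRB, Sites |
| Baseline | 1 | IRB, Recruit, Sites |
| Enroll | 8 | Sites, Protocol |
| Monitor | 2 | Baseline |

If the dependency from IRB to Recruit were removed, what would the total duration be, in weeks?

Original critical path: IRB→Recruit→Baseline→Monitor = 9+7+1+2 = 19 ⇒ 19 weeks.
Without IRB→Recruit, Recruit's earliest start moves from 9 to 5.
After: Protocol→Recruit→Baseline→Monitor = 5+7+1+2 = 15 → 15 weeks.

15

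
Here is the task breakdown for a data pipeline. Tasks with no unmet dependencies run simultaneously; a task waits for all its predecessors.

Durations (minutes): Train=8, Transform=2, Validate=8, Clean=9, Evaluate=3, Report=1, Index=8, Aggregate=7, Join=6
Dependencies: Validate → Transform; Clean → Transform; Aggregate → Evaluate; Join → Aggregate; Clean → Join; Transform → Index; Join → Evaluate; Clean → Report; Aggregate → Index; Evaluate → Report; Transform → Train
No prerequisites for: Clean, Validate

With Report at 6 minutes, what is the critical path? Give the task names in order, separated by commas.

Clean, Join, Aggregate, Evaluate, Report

Actual critical path: Clean→Join→Aggregate→Index = 9+6+7+8 = 30 ⇒ 30 minutes.
Report is off the critical path — its longest chain is 26 minutes, giving 4 of slack.
Now Clean→Join→Aggregate→Evaluate→Report = 9+6+7+3+6 = 31 is longest, so the finish becomes 31 minutes.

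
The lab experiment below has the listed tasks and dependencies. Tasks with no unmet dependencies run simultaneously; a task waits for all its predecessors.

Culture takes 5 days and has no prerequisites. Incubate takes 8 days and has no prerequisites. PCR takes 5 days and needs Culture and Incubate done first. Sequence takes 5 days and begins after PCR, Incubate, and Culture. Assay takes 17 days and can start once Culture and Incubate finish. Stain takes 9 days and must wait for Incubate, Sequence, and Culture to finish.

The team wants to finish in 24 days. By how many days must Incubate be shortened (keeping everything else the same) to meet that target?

Current finish: 27 days; target: 24.
Incubate is on every critical path, so each day cut from Incubate cuts the finish by one (this holds down to a finish of 24).
Need 27 − 24 = 3 days off Incubate → Incubate becomes 5 days, finish becomes 24.

3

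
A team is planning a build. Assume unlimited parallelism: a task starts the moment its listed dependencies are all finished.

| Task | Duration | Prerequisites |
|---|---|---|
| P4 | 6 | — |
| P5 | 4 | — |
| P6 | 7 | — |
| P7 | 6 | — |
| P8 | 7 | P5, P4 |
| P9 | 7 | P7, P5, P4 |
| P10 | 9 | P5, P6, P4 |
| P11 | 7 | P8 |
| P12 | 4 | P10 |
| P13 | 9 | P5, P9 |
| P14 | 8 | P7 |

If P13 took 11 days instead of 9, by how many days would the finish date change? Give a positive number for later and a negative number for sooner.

2

Baseline: P4→P9→P13 = 6+7+9 = 22 → 22 days.
P13 is on the critical path; changing it to 11 makes that path 24 days.
The critical path is still P4→P9→P13; finish is now 24 days.
Change in finish: 24 − 22 = +2 days.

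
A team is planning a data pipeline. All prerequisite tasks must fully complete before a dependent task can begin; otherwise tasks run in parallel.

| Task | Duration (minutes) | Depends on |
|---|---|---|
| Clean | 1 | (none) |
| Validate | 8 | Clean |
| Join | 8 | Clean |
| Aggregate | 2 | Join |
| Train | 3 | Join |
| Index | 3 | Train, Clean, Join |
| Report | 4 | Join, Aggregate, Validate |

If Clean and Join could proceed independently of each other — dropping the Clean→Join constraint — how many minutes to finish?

With the dependency in place, Clean→Join→Aggregate→Report = 1+8+2+4 = 15 sets the finish at 15 minutes.
Without Clean→Join, Join's earliest start moves from 1 to 0.
New critical path: Join→Aggregate→Report = 8+2+4 = 14 ⇒ 14 minutes.

14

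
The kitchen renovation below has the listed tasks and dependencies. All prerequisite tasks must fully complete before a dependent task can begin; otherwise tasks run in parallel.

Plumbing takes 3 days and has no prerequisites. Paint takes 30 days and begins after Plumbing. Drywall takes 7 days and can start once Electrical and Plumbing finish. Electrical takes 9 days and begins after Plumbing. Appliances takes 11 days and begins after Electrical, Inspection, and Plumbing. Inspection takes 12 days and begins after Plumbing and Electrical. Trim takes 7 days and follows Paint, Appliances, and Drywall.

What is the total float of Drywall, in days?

Plumbing→Electrical→Inspection→Appliances→Trim = 3+9+12+11+7 = 42 sets the makespan at 42 days.
The longest chain containing Drywall totals 26 days.
So Drywall can slip 35 − 19 = 16 days.

16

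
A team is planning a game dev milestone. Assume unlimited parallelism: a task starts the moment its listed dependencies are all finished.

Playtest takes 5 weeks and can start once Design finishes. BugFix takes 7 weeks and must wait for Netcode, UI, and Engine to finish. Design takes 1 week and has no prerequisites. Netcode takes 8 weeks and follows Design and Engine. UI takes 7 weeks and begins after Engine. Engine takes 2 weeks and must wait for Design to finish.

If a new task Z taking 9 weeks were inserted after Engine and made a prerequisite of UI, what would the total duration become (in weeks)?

Originally the schedule takes 18 weeks.
With Z inserted, UI now waits for max(Engine, Z).
New critical path: Design→Engine→Z→UI→BugFix = 1+2+9+7+7 = 26 ⇒ 26 weeks.

26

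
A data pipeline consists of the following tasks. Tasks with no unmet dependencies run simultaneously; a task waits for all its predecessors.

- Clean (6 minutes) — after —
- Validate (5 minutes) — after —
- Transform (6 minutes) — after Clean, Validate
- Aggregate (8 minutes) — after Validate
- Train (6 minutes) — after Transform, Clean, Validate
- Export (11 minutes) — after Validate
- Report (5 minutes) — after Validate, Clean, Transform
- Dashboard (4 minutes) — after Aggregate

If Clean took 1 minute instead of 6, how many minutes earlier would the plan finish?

1

Actual critical path: Clean→Transform→Train = 6+6+6 = 18 ⇒ 18 minutes.
Clean is on the critical path; changing it to 1 makes that path 13 minutes.
New critical path: Validate→Transform→Train = 5+6+6 = 17 ⇒ 17 minutes.
Change in finish: 17 − 18 = -1 minutes.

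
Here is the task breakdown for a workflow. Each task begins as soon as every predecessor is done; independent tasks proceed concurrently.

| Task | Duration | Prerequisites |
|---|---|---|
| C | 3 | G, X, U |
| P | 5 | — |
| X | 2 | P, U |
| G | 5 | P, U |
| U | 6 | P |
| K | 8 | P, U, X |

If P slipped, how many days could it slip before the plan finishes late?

0

P→U→X→K = 5+6+2+8 = 21 sets the makespan at 21 days.
Longest path through P: 21 days (earliest finish 5, latest finish 5).
So P can slip 5 − 5 = 0 days.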